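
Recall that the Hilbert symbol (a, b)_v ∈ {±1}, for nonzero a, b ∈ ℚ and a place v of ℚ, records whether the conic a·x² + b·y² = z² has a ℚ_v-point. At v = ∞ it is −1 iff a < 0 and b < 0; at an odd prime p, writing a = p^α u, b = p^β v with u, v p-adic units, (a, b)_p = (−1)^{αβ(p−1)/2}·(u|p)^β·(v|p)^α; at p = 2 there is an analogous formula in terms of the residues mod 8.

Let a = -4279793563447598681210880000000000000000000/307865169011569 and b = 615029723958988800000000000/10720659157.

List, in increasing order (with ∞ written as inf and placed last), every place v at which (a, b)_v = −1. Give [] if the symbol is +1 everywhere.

Mod squares: a ≡ -256795, b ≡ 32890. Check v ∈ {∞, 2, 3, 5, 7, 11, 13, 23, 29, 47}.
v=23: a=23^5·(≡16), b=23^3·(≡18) mod 23; (16|23)=+1, (18|23)=+1; (−1)^{5·3·11}·(+1)^3·(+1)^5 = -1.
v=13: a=13^-4·(≡11), b=13^-3·(≡6) mod 13; (11|13)=-1, (6|13)=-1; (−1)^{-4·-3·6}·(-1)^-3·(-1)^-4 = -1.
v=7: a=7^3·(≡4), b=7^2·(≡4) mod 7; (4|7)=+1, (4|7)=+1; (−1)^{3·2·3}·(+1)^2·(+1)^3 = +1.
v=2: v_2(a)=32, v_2(b)=21; units ≡ 5, 5 (mod 8); ε·ε+αω+βω = 0·0+32·1+21·1 ≡ 1  ⇒  (a,b)_2 = -1.
v=∞: -256795 < 0 and 32890 > 0  ⇒  (a,b)_∞ = +1.
v=3: a=3^6·(≡2), b=3^2·(≡1) mod 3; (2|3)=-1, (1|3)=+1; (−1)^{6·2·1}·(-1)^2·(+1)^6 = +1.
v=29: a=29^3·(≡12), b=29^2·(≡22) mod 29; (12|29)=-1, (22|29)=+1; (−1)^{3·2·14}·(-1)^2·(+1)^3 = +1.
v=11: a=11^3·(≡2), b=11^3·(≡5) mod 11; (2|11)=-1, (5|11)=+1; (−1)^{3·3·5}·(-1)^3·(+1)^3 = +1.
v=5: a=5^19·(≡4), b=5^11·(≡2) mod 5; (4|5)=+1, (2|5)=-1; (−1)^{19·11·2}·(+1)^11·(-1)^19 = -1.
v=47: a=47^-6·(≡15), b=47^-4·(≡27) mod 47; (15|47)=-1, (27|47)=+1; (−1)^{-6·-4·23}·(-1)^-4·(+1)^-6 = +1.
Ram(-256795, 32890) = {2, 5, 13, 23}; no ℚ_2-point on the conic.

[2, 5, 13, 23]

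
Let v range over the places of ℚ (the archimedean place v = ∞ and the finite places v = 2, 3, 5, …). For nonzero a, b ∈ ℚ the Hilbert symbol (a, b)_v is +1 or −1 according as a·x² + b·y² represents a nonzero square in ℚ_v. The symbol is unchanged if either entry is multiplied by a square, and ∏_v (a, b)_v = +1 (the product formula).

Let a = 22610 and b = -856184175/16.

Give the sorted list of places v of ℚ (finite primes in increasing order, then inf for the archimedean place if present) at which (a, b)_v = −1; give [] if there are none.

Mod squares: a ≡ 22610, b ≡ -1463. Check v ∈ {∞, 2, 3, 5, 7, 11, 17, 19}.
v=11: a=11^0·(≡5), b=11^1·(≡6) mod 11; (5|11)=+1, (6|11)=-1; (−1)^{0·1·5}·(+1)^1·(-1)^0 = +1.
v=3: a=3^0·(≡2), b=3^4·(≡1) mod 3; (2|3)=-1, (1|3)=+1; (−1)^{0·4·1}·(-1)^4·(+1)^0 = +1.
v=17: a=17^1·(≡4), b=17^2·(≡2) mod 17; (4|17)=+1, (2|17)=+1; (−1)^{1·2·8}·(+1)^2·(+1)^1 = +1.
v=19: a=19^1·(≡12), b=19^1·(≡2) mod 19; (12|19)=-1, (2|19)=-1; (−1)^{1·1·9}·(-1)^1·(-1)^1 = -1.
v=2: v_2(a)=1, v_2(b)=-4; units ≡ 1, 1 (mod 8); ε·ε+αω+βω = 0·0+1·0+-4·0 ≡ 0  ⇒  (a,b)_2 = +1.
v=∞: 22610 > 0 and -1463 < 0  ⇒  (a,b)_∞ = +1.
v=5: a=5^1·(≡2), b=5^2·(≡3) mod 5; (2|5)=-1, (3|5)=-1; (−1)^{1·2·2}·(-1)^2·(-1)^1 = -1.
v=7: a=7^1·(≡3), b=7^1·(≡2) mod 7; (3|7)=-1, (2|7)=+1; (−1)^{1·1·3}·(-1)^1·(+1)^1 = +1.
(22610, -1463 / ℚ) ramifies at {5, 19}: a division algebra.

[5, 19]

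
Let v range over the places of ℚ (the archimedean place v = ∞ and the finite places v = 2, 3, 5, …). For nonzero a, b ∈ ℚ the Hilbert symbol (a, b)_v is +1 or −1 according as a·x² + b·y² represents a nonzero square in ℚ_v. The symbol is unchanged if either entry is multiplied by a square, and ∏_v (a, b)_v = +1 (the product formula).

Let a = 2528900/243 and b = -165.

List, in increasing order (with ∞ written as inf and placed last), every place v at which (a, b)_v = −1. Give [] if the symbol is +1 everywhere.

[2, 3, 5, 11]

(a, b) ≡ (627, -165) mod (ℚ^×)²; places V = {2, 3, 5, 11, 19, ∞}.
(a,b)_∞: sgn(627)=+, sgn(-165)=−, so +1.
(a,b)_5: α=2, u≡2; β=1, v≡2 (mod 5); (2|5)=-1, (2|5)=-1; sign (−1)^0·-1^1·-1^2 = -1.
(a,b)_19: α=1, u≡13; β=0, v≡6 (mod 19); (13|19)=-1, (6|19)=+1; sign (−1)^0·-1^0·+1^1 = +1.
(a,b)_2: α=2, β=0; u≡3, v≡3 (mod 8); ε(u)ε(v)=1·1, αω(v)=2·1, βω(u)=0·1; sum ≡ 1  ⇒  -1.
(a,b)_11: α=3, u≡8; β=1, v≡7 (mod 11); (8|11)=-1, (7|11)=-1; sign (−1)^1·-1^1·-1^3 = -1.
(a,b)_3: α=-5, u≡2; β=1, v≡2 (mod 3); (2|3)=-1, (2|3)=-1; sign (−1)^1·-1^1·-1^-5 = -1.
|Ram(627, -165)| = 4, even; anisotropic at {2, 3, 5, 11}.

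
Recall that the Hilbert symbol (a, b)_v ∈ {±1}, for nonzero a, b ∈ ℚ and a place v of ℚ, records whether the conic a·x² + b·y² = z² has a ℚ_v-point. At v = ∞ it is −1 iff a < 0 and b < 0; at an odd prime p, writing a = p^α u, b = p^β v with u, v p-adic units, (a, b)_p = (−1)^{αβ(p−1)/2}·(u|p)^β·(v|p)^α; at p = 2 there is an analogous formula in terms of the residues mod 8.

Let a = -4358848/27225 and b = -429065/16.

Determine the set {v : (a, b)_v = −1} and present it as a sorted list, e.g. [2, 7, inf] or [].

Mod squares: a ≡ -403, b ≡ -429065. Check v ∈ {∞, 2, 3, 5, 7, 11, 13, 23, 31, 41}.
v=7: a=7^0·(≡5), b=7^1·(≡2) mod 7; (5|7)=-1, (2|7)=+1; (−1)^{0·1·3}·(-1)^1·(+1)^0 = -1.
v=3: a=3^-2·(≡2), b=3^0·(≡1) mod 3; (2|3)=-1, (1|3)=+1; (−1)^{-2·0·1}·(-1)^0·(+1)^-2 = +1.
v=11: a=11^-2·(≡9), b=11^0·(≡9) mod 11; (9|11)=+1, (9|11)=+1; (−1)^{-2·0·5}·(+1)^0·(+1)^-2 = +1.
v=13: a=13^3·(≡6), b=13^1·(≡5) mod 13; (6|13)=-1, (5|13)=-1; (−1)^{3·1·6}·(-1)^1·(-1)^3 = +1.
v=2: v_2(a)=6, v_2(b)=-4; units ≡ 5, 7 (mod 8); ε·ε+αω+βω = 0·1+6·0+-4·1 ≡ 0  ⇒  (a,b)_2 = +1.
v=31: a=31^1·(≡10), b=31^0·(≡12) mod 31; (10|31)=+1, (12|31)=-1; (−1)^{1·0·15}·(+1)^0·(-1)^1 = -1.
v=41: a=41^0·(≡26), b=41^1·(≡25) mod 41; (26|41)=-1, (25|41)=+1; (−1)^{0·1·20}·(-1)^1·(+1)^0 = -1.
v=5: a=5^-2·(≡3), b=5^1·(≡2) mod 5; (3|5)=-1, (2|5)=-1; (−1)^{-2·1·2}·(-1)^1·(-1)^-2 = -1.
v=∞: -403 < 0 and -429065 < 0  ⇒  (a,b)_∞ = -1.
v=23: a=23^0·(≡7), b=23^1·(≡20) mod 23; (7|23)=-1, (20|23)=-1; (−1)^{0·1·11}·(-1)^1·(-1)^0 = -1.
Ram(-403, -429065) = {5, 7, 23, 31, 41, ∞}; no ℚ_5-point on the conic.

[5, 7, 23, 31, 41, inf]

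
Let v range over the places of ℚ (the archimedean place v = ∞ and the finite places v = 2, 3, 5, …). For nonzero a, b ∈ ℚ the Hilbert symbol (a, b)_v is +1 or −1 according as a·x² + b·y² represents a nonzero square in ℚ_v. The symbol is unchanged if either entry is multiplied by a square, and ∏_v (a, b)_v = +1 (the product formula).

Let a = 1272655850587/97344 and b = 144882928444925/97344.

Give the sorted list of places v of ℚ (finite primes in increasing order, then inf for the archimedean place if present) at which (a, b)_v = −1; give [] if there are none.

Mod squares: a ≡ 667, b ≡ 437. Check v ∈ {∞, 2, 3, 5, 11, 13, 19, 23, 29}.
v=3: a=3^-2·(≡1), b=3^-2·(≡2) mod 3; (1|3)=+1, (2|3)=-1; (−1)^{-2·-2·1}·(+1)^-2·(-1)^-2 = +1.
v=13: a=13^-2·(≡1), b=13^-2·(≡2) mod 13; (1|13)=+1, (2|13)=-1; (−1)^{-2·-2·6}·(+1)^-2·(-1)^-2 = +1.
v=23: a=23^1·(≡12), b=23^1·(≡19) mod 23; (12|23)=+1, (19|23)=-1; (−1)^{1·1·11}·(+1)^1·(-1)^1 = +1.
v=19: a=19^4·(≡14), b=19^5·(≡6) mod 19; (14|19)=-1, (6|19)=+1; (−1)^{4·5·9}·(-1)^5·(+1)^4 = -1.
v=5: a=5^0·(≡3), b=5^2·(≡3) mod 5; (3|5)=-1, (3|5)=-1; (−1)^{0·2·2}·(-1)^2·(-1)^0 = +1.
v=29: a=29^1·(≡23), b=29^2·(≡10) mod 29; (23|29)=+1, (10|29)=-1; (−1)^{1·2·14}·(+1)^2·(-1)^1 = -1.
v=∞: 667 > 0 and 437 > 0  ⇒  (a,b)_∞ = +1.
v=11: a=11^4·(≡10), b=11^2·(≡8) mod 11; (10|11)=-1, (8|11)=-1; (−1)^{4·2·5}·(-1)^2·(-1)^4 = +1.
v=2: v_2(a)=-6, v_2(b)=-6; units ≡ 3, 5 (mod 8); ε·ε+αω+βω = 1·0+-6·1+-6·1 ≡ 0  ⇒  (a,b)_2 = +1.
|Ram(667, 437)| = 2, even; anisotropic at {19, 29}.

[19, 29]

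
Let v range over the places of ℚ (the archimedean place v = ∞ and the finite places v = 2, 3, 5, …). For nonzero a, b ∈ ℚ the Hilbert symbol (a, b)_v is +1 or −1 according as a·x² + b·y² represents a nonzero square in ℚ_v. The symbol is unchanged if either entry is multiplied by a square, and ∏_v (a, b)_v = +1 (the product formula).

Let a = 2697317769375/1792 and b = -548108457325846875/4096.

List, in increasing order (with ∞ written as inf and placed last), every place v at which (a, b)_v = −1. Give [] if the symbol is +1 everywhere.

(a, b) ≡ (217, -6555) mod (ℚ^×)²; places V = {2, 3, 5, 7, 19, 23, 31, ∞}.
(a,b)_31: α=1, u≡4; β=2, v≡22 (mod 31); (4|31)=+1, (22|31)=-1; sign (−1)^0·+1^2·-1^1 = -1.
(a,b)_7: α=-1, u≡3; β=0, v≡4 (mod 7); (3|7)=-1, (4|7)=+1; sign (−1)^0·-1^0·+1^-1 = +1.
(a,b)_19: α=2, u≡8; β=3, v≡7 (mod 19); (8|19)=-1, (7|19)=+1; sign (−1)^0·-1^3·+1^2 = -1.
(a,b)_5: α=4, u≡3; β=5, v≡4 (mod 5); (3|5)=-1, (4|5)=+1; sign (−1)^0·-1^5·+1^4 = -1.
(a,b)_2: α=-8, β=-12; u≡1, v≡5 (mod 8); ε(u)ε(v)=0·0, αω(v)=-8·1, βω(u)=-12·0; sum ≡ 0  ⇒  +1.
(a,b)_3: α=6, u≡1; β=7, v≡2 (mod 3); (1|3)=+1, (2|3)=-1; sign (−1)^0·+1^7·-1^6 = +1.
(a,b)_∞: sgn(217)=+, sgn(-6555)=−, so +1.
(a,b)_23: α=2, u≡21; β=3, v≡17 (mod 23); (21|23)=-1, (17|23)=-1; sign (−1)^0·-1^3·-1^2 = -1.
|Ram(217, -6555)| = 4, even; anisotropic at {5, 19, 23, 31}.

[5, 19, 23, 31]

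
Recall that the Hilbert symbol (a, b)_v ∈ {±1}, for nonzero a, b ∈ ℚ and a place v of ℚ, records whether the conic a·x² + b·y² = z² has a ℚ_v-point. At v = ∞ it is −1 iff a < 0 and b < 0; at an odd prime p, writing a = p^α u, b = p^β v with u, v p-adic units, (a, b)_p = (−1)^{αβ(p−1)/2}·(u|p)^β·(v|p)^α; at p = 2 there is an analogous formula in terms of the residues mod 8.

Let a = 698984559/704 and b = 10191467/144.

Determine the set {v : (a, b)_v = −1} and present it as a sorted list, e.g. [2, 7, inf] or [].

(a, b) ≡ (1937221, 84227) mod (ℚ^×)²; places V = {2, 3, 7, 11, 13, 19, 23, 31, ∞}.
(a,b)_7: α=2, u≡5; β=0, v≡5 (mod 7); (5|7)=-1, (5|7)=-1; sign (−1)^0·-1^0·-1^2 = +1.
(a,b)_13: α=1, u≡2; β=1, v≡7 (mod 13); (2|13)=-1, (7|13)=-1; sign (−1)^0·-1^1·-1^1 = +1.
(a,b)_31: α=1, u≡6; β=1, v≡28 (mod 31); (6|31)=-1, (28|31)=+1; sign (−1)^1·-1^1·+1^1 = +1.
(a,b)_19: α=1, u≡6; β=1, v≡9 (mod 19); (6|19)=+1, (9|19)=+1; sign (−1)^1·+1^1·+1^1 = -1.
(a,b)_23: α=1, u≡8; β=0, v≡1 (mod 23); (8|23)=+1, (1|23)=+1; sign (−1)^0·+1^0·+1^1 = +1.
(a,b)_∞: sgn(1937221)=+, sgn(84227)=+, so +1.
(a,b)_3: α=4, u≡1; β=-2, v≡2 (mod 3); (1|3)=+1, (2|3)=-1; sign (−1)^0·+1^-2·-1^4 = +1.
(a,b)_2: α=-6, β=-4; u≡5, v≡3 (mod 8); ε(u)ε(v)=0·1, αω(v)=-6·1, βω(u)=-4·1; sum ≡ 0  ⇒  +1.
(a,b)_11: α=-1, u≡1; β=3, v≡1 (mod 11); (1|11)=+1, (1|11)=+1; sign (−1)^1·+1^3·+1^-1 = -1.
(1937221, 84227 / ℚ) ramifies at {11, 19}: a division algebra.

[11, 19]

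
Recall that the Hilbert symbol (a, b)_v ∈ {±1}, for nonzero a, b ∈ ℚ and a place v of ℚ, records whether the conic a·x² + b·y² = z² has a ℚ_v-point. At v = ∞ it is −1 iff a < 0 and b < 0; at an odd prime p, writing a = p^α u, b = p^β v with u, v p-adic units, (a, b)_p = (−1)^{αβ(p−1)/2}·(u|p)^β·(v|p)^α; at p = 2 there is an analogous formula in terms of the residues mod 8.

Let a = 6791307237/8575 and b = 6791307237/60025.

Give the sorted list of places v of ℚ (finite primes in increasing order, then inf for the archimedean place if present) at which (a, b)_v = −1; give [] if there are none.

(a, b) ≡ (19019, 2717) mod (ℚ^×)²; places V = {2, 3, 5, 7, 11, 13, 17, 19, 31, ∞}.
(a,b)_5: α=-2, u≡4; β=-2, v≡2 (mod 5); (4|5)=+1, (2|5)=-1; sign (−1)^0·+1^-2·-1^-2 = +1.
(a,b)_3: α=2, u≡2; β=2, v≡2 (mod 3); (2|3)=-1, (2|3)=-1; sign (−1)^0·-1^2·-1^2 = +1.
(a,b)_2: α=0, β=0; u≡3, v≡5 (mod 8); ε(u)ε(v)=1·0, αω(v)=0·1, βω(u)=0·1; sum ≡ 0  ⇒  +1.
(a,b)_19: α=1, u≡14; β=1, v≡2 (mod 19); (14|19)=-1, (2|19)=-1; sign (−1)^1·-1^1·-1^1 = -1.
(a,b)_∞: sgn(19019)=+, sgn(2717)=+, so +1.
(a,b)_7: α=-3, u≡2; β=-4, v≡2 (mod 7); (2|7)=+1, (2|7)=+1; sign (−1)^0·+1^-4·+1^-3 = +1.
(a,b)_13: α=1, u≡8; β=1, v≡3 (mod 13); (8|13)=-1, (3|13)=+1; sign (−1)^0·-1^1·+1^1 = -1.
(a,b)_31: α=2, u≡5; β=2, v≡14 (mod 31); (5|31)=+1, (14|31)=+1; sign (−1)^0·+1^2·+1^2 = +1.
(a,b)_17: α=2, u≡9; β=2, v≡11 (mod 17); (9|17)=+1, (11|17)=-1; sign (−1)^0·+1^2·-1^2 = +1.
(a,b)_11: α=1, u≡2; β=1, v≡5 (mod 11); (2|11)=-1, (5|11)=+1; sign (−1)^1·-1^1·+1^1 = +1.
Ram(19019, 2717) = {13, 19}; no ℚ_13-point on the conic.

[13, 19]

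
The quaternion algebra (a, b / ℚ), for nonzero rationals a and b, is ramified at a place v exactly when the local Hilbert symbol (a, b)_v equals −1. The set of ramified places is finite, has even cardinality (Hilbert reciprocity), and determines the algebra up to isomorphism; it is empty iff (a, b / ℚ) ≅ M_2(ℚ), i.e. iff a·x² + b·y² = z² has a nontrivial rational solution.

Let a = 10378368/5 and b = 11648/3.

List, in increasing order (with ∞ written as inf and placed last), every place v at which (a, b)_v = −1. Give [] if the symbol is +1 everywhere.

(a, b) ≡ (10010, 546) mod (ℚ^×)²; places V = {2, 3, 5, 7, 11, 13, ∞}.
(a,b)_5: α=-1, u≡3; β=0, v≡1 (mod 5); (3|5)=-1, (1|5)=+1; sign (−1)^0·-1^0·+1^-1 = +1.
(a,b)_7: α=1, u≡2; β=1, v≡4 (mod 7); (2|7)=+1, (4|7)=+1; sign (−1)^1·+1^1·+1^1 = -1.
(a,b)_∞: sgn(10010)=+, sgn(546)=+, so +1.
(a,b)_11: α=1, u≡8; β=0, v≡7 (mod 11); (8|11)=-1, (7|11)=-1; sign (−1)^0·-1^0·-1^1 = -1.
(a,b)_3: α=4, u≡2; β=-1, v≡2 (mod 3); (2|3)=-1, (2|3)=-1; sign (−1)^0·-1^-1·-1^4 = -1.
(a,b)_13: α=1, u≡9; β=1, v≡4 (mod 13); (9|13)=+1, (4|13)=+1; sign (−1)^0·+1^1·+1^1 = +1.
(a,b)_2: α=7, β=7; u≡5, v≡1 (mod 8); ε(u)ε(v)=0·0, αω(v)=7·0, βω(u)=7·1; sum ≡ 1  ⇒  -1.
Ram(10010, 546) = {2, 3, 7, 11}; no ℚ_2-point on the conic.

[2, 3, 7, 11]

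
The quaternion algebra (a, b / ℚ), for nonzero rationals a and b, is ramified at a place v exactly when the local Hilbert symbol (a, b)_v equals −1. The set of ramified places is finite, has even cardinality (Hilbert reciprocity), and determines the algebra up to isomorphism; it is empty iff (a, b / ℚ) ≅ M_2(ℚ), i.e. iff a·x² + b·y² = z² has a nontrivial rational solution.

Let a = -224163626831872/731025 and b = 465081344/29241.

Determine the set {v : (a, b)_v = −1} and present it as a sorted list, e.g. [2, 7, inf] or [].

Mod squares: a ≡ -13, b ≡ 9269. Check v ∈ {∞, 2, 3, 5, 7, 13, 19, 23, 31}.
v=13: a=13^3·(≡10), b=13^1·(≡2) mod 13; (10|13)=+1, (2|13)=-1; (−1)^{3·1·6}·(+1)^1·(-1)^3 = -1.
v=23: a=23^2·(≡11), b=23^1·(≡8) mod 23; (11|23)=-1, (8|23)=+1; (−1)^{2·1·11}·(-1)^1·(+1)^2 = -1.
v=31: a=31^2·(≡19), b=31^1·(≡14) mod 31; (19|31)=+1, (14|31)=+1; (−1)^{2·1·15}·(+1)^1·(+1)^2 = +1.
v=19: a=19^-2·(≡5), b=19^-2·(≡17) mod 19; (5|19)=+1, (17|19)=+1; (−1)^{-2·-2·9}·(+1)^-2·(+1)^-2 = +1.
v=∞: -13 < 0 and 9269 > 0  ⇒  (a,b)_∞ = +1.
v=7: a=7^2·(≡1), b=7^2·(≡1) mod 7; (1|7)=+1, (1|7)=+1; (−1)^{2·2·3}·(+1)^2·(+1)^2 = +1.
v=5: a=5^-2·(≡3), b=5^0·(≡4) mod 5; (3|5)=-1, (4|5)=+1; (−1)^{-2·0·2}·(-1)^0·(+1)^-2 = +1.
v=3: a=3^-4·(≡2), b=3^-4·(≡2) mod 3; (2|3)=-1, (2|3)=-1; (−1)^{-4·-4·1}·(-1)^-4·(-1)^-4 = +1.
v=2: v_2(a)=12, v_2(b)=10; units ≡ 3, 5 (mod 8); ε·ε+αω+βω = 1·0+12·1+10·1 ≡ 0  ⇒  (a,b)_2 = +1.
(-13, 9269 / ℚ) ramifies at {13, 23}: a division algebra.

[13, 23]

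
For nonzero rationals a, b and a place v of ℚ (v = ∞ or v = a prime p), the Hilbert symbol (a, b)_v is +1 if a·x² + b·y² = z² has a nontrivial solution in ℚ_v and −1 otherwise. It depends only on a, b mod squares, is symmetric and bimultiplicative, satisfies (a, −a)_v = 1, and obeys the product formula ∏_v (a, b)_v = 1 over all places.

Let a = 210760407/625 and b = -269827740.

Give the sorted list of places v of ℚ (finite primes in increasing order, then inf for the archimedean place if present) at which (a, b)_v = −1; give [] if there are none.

[3, 5, 13, 17]

Mod squares: a ≡ 138567, b ≡ -25935. Check v ∈ {∞, 2, 3, 5, 7, 11, 13, 17, 19}.
v=19: a=19^1·(≡11), b=19^1·(≡14) mod 19; (11|19)=+1, (14|19)=-1; (−1)^{1·1·9}·(+1)^1·(-1)^1 = +1.
v=3: a=3^3·(≡1), b=3^3·(≡1) mod 3; (1|3)=+1, (1|3)=+1; (−1)^{3·3·1}·(+1)^3·(+1)^3 = -1.
v=∞: 138567 > 0 and -25935 < 0  ⇒  (a,b)_∞ = +1.
v=7: a=7^0·(≡2), b=7^1·(≡3) mod 7; (2|7)=+1, (3|7)=-1; (−1)^{0·1·3}·(+1)^1·(-1)^0 = +1.
v=11: a=11^1·(≡8), b=11^0·(≡5) mod 11; (8|11)=-1, (5|11)=+1; (−1)^{1·0·5}·(-1)^0·(+1)^1 = +1.
v=17: a=17^1·(≡1), b=17^2·(≡14) mod 17; (1|17)=+1, (14|17)=-1; (−1)^{1·2·8}·(+1)^2·(-1)^1 = -1.
v=5: a=5^-4·(≡2), b=5^1·(≡2) mod 5; (2|5)=-1, (2|5)=-1; (−1)^{-4·1·2}·(-1)^1·(-1)^-4 = -1.
v=2: v_2(a)=0, v_2(b)=2; units ≡ 7, 1 (mod 8); ε·ε+αω+βω = 1·0+0·0+2·0 ≡ 0  ⇒  (a,b)_2 = +1.
v=13: a=13^3·(≡4), b=13^1·(≡2) mod 13; (4|13)=+1, (2|13)=-1; (−1)^{3·1·6}·(+1)^1·(-1)^3 = -1.
Ram(138567, -25935) = {3, 5, 13, 17}; no ℚ_3-point on the conic.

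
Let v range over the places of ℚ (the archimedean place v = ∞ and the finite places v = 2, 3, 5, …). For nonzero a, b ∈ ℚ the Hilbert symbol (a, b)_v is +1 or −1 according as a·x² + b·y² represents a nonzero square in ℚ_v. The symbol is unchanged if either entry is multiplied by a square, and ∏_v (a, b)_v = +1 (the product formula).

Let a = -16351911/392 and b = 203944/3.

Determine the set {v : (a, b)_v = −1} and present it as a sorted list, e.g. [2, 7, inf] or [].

[13, 29, 43, 47]

Mod squares: a ≡ -3633758, b ≡ 152958. Check v ∈ {∞, 2, 3, 7, 13, 29, 31, 37, 43, 47, 53}.
v=43: a=43^1·(≡3), b=43^0·(≡27) mod 43; (3|43)=-1, (27|43)=-1; (−1)^{1·0·21}·(-1)^0·(-1)^1 = -1.
v=2: v_2(a)=-3, v_2(b)=3; units ≡ 1, 7 (mod 8); ε·ε+αω+βω = 0·1+-3·0+3·0 ≡ 0  ⇒  (a,b)_2 = +1.
v=7: a=7^-2·(≡5), b=7^0·(≡2) mod 7; (5|7)=-1, (2|7)=+1; (−1)^{-2·0·3}·(-1)^0·(+1)^-2 = +1.
v=13: a=13^0·(≡11), b=13^1·(≡12) mod 13; (11|13)=-1, (12|13)=+1; (−1)^{0·1·6}·(-1)^1·(+1)^0 = -1.
v=53: a=53^0·(≡6), b=53^1·(≡46) mod 53; (6|53)=+1, (46|53)=+1; (−1)^{0·1·26}·(+1)^1·(+1)^0 = +1.
v=31: a=31^1·(≡24), b=31^0·(≡19) mod 31; (24|31)=-1, (19|31)=+1; (−1)^{1·0·15}·(-1)^0·(+1)^1 = +1.
v=29: a=29^1·(≡5), b=29^0·(≡15) mod 29; (5|29)=+1, (15|29)=-1; (−1)^{1·0·14}·(+1)^0·(-1)^1 = -1.
v=37: a=37^0·(≡26), b=37^1·(≡12) mod 37; (26|37)=+1, (12|37)=+1; (−1)^{0·1·18}·(+1)^1·(+1)^0 = +1.
v=∞: -3633758 < 0 and 152958 > 0  ⇒  (a,b)_∞ = +1.
v=47: a=47^1·(≡37), b=47^0·(≡35) mod 47; (37|47)=+1, (35|47)=-1; (−1)^{1·0·23}·(+1)^0·(-1)^1 = -1.
v=3: a=3^2·(≡1), b=3^-1·(≡1) mod 3; (1|3)=+1, (1|3)=+1; (−1)^{2·-1·1}·(+1)^-1·(+1)^2 = +1.
(-3633758, 152958 / ℚ) ramifies at {13, 29, 43, 47}: a division algebra.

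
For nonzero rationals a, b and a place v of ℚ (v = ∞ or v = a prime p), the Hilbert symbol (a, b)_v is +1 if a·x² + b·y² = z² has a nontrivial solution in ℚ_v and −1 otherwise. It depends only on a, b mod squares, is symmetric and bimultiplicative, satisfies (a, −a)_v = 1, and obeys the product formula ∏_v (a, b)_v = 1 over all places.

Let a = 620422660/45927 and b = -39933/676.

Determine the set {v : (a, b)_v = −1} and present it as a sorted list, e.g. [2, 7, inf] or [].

[2, 5]

Mod squares: a ≡ 53095, b ≡ -493. Check v ∈ {∞, 2, 3, 5, 7, 11, 13, 17, 29, 37, 41}.
v=13: a=13^2·(≡4), b=13^-2·(≡4) mod 13; (4|13)=+1, (4|13)=+1; (−1)^{2·-2·6}·(+1)^-2·(+1)^2 = +1.
v=∞: 53095 > 0 and -493 < 0  ⇒  (a,b)_∞ = +1.
v=29: a=29^0·(≡7), b=29^1·(≡21) mod 29; (7|29)=+1, (21|29)=-1; (−1)^{0·1·14}·(+1)^1·(-1)^0 = +1.
v=2: v_2(a)=2, v_2(b)=-2; units ≡ 7, 3 (mod 8); ε·ε+αω+βω = 1·1+2·1+-2·0 ≡ 1  ⇒  (a,b)_2 = -1.
v=37: a=37^1·(≡15), b=37^0·(≡36) mod 37; (15|37)=-1, (36|37)=+1; (−1)^{1·0·18}·(-1)^0·(+1)^1 = +1.
v=3: a=3^-8·(≡1), b=3^4·(≡2) mod 3; (1|3)=+1, (2|3)=-1; (−1)^{-8·4·1}·(+1)^4·(-1)^-8 = +1.
v=7: a=7^-1·(≡2), b=7^0·(≡4) mod 7; (2|7)=+1, (4|7)=+1; (−1)^{-1·0·3}·(+1)^0·(+1)^-1 = +1.
v=17: a=17^0·(≡1), b=17^1·(≡5) mod 17; (1|17)=+1, (5|17)=-1; (−1)^{0·1·8}·(+1)^1·(-1)^0 = +1.
v=5: a=5^1·(≡1), b=5^0·(≡2) mod 5; (1|5)=+1, (2|5)=-1; (−1)^{1·0·2}·(+1)^0·(-1)^1 = -1.
v=11: a=11^2·(≡4), b=11^0·(≡6) mod 11; (4|11)=+1, (6|11)=-1; (−1)^{2·0·5}·(+1)^0·(-1)^2 = +1.
v=41: a=41^1·(≡3), b=41^0·(≡39) mod 41; (3|41)=-1, (39|41)=+1; (−1)^{1·0·20}·(-1)^0·(+1)^1 = +1.
(53095, -493 / ℚ) ramifies at {2, 5}: a division algebra.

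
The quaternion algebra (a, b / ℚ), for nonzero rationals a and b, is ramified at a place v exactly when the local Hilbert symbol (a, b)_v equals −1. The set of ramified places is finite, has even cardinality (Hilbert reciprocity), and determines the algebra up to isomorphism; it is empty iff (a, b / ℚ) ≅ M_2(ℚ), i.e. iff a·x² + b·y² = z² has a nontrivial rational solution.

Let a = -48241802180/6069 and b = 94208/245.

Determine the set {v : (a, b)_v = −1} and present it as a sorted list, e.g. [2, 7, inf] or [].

Mod squares: a ≡ -17298645, b ≡ 115. Check v ∈ {∞, 2, 3, 5, 7, 11, 13, 17, 19, 23, 29}.
v=23: a=23^1·(≡8), b=23^1·(≡17) mod 23; (8|23)=+1, (17|23)=-1; (−1)^{1·1·11}·(+1)^1·(-1)^1 = +1.
v=7: a=7^-1·(≡5), b=7^-2·(≡6) mod 7; (5|7)=-1, (6|7)=-1; (−1)^{-1·-2·3}·(-1)^-2·(-1)^-1 = -1.
v=29: a=29^1·(≡28), b=29^0·(≡28) mod 29; (28|29)=+1, (28|29)=+1; (−1)^{1·0·14}·(+1)^0·(+1)^1 = +1.
v=13: a=13^1·(≡5), b=13^0·(≡8) mod 13; (5|13)=-1, (8|13)=-1; (−1)^{1·0·6}·(-1)^0·(-1)^1 = -1.
v=19: a=19^1·(≡7), b=19^0·(≡16) mod 19; (7|19)=+1, (16|19)=+1; (−1)^{1·0·9}·(+1)^0·(+1)^1 = +1.
v=17: a=17^-2·(≡11), b=17^0·(≡4) mod 17; (11|17)=-1, (4|17)=+1; (−1)^{-2·0·8}·(-1)^0·(+1)^-2 = +1.
v=5: a=5^1·(≡1), b=5^-1·(≡2) mod 5; (1|5)=+1, (2|5)=-1; (−1)^{1·-1·2}·(+1)^-1·(-1)^1 = -1.
v=3: a=3^-1·(≡1), b=3^0·(≡1) mod 3; (1|3)=+1, (1|3)=+1; (−1)^{-1·0·1}·(+1)^0·(+1)^-1 = +1.
v=2: v_2(a)=2, v_2(b)=12; units ≡ 3, 3 (mod 8); ε·ε+αω+βω = 1·1+2·1+12·1 ≡ 1  ⇒  (a,b)_2 = -1.
v=∞: -17298645 < 0 and 115 > 0  ⇒  (a,b)_∞ = +1.
v=11: a=11^4·(≡6), b=11^0·(≡5) mod 11; (6|11)=-1, (5|11)=+1; (−1)^{4·0·5}·(-1)^0·(+1)^4 = +1.
|Ram(-17298645, 115)| = 4, even; anisotropic at {2, 5, 7, 13}.

[2, 5, 7, 13]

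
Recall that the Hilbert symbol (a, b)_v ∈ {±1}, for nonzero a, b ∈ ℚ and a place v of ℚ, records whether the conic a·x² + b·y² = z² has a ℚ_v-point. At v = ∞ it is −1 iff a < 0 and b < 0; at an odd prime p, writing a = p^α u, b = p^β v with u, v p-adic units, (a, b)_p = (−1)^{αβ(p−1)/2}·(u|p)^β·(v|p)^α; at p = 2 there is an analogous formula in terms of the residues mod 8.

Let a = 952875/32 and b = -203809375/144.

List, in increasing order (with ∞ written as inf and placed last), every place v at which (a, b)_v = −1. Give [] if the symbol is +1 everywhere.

[]

(a, b) ≡ (70, -55) mod (ℚ^×)²; places V = {2, 3, 5, 7, 11, ∞}.
(a,b)_3: α=2, u≡1; β=-2, v≡2 (mod 3); (1|3)=+1, (2|3)=-1; sign (−1)^0·+1^-2·-1^2 = +1.
(a,b)_5: α=3, u≡4; β=5, v≡4 (mod 5); (4|5)=+1, (4|5)=+1; sign (−1)^0·+1^5·+1^3 = +1.
(a,b)_7: α=1, u≡6; β=2, v≡1 (mod 7); (6|7)=-1, (1|7)=+1; sign (−1)^0·-1^2·+1^1 = +1.
(a,b)_11: α=2, u≡1; β=3, v≡6 (mod 11); (1|11)=+1, (6|11)=-1; sign (−1)^0·+1^3·-1^2 = +1.
(a,b)_2: α=-5, β=-4; u≡3, v≡1 (mod 8); ε(u)ε(v)=1·0, αω(v)=-5·0, βω(u)=-4·1; sum ≡ 0  ⇒  +1.
(a,b)_∞: sgn(70)=+, sgn(-55)=−, so +1.
Every local symbol is +1, so the conic 70·x² + -55·y² = z² has ℚ_v-points for all v and hence a ℚ-point; (a, b / ℚ) ≅ M_2(ℚ).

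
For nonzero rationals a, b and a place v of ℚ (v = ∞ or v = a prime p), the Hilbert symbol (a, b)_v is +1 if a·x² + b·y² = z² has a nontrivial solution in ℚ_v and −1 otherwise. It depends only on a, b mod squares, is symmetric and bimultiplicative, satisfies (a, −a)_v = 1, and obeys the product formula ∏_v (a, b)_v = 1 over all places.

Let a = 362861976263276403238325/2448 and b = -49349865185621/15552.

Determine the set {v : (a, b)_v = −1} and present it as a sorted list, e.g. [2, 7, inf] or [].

[11, 19]

(a, b) ≡ (46189, -663) mod (ℚ^×)²; places V = {2, 3, 5, 7, 11, 13, 17, 19, 23, ∞}.
(a,b)_5: α=2, u≡1; β=0, v≡2 (mod 5); (1|5)=+1, (2|5)=-1; sign (−1)^0·+1^0·-1^2 = +1.
(a,b)_7: α=4, u≡3; β=2, v≡2 (mod 7); (3|7)=-1, (2|7)=+1; sign (−1)^0·-1^2·+1^4 = +1.
(a,b)_17: α=-1, u≡12; β=3, v≡6 (mod 17); (12|17)=-1, (6|17)=-1; sign (−1)^0·-1^3·-1^-1 = +1.
(a,b)_13: α=3, u≡10; β=1, v≡12 (mod 13); (10|13)=+1, (12|13)=+1; sign (−1)^0·+1^1·+1^3 = +1.
(a,b)_19: α=7, u≡12; β=4, v≡18 (mod 19); (12|19)=-1, (18|19)=-1; sign (−1)^0·-1^4·-1^7 = -1.
(a,b)_∞: sgn(46189)=+, sgn(-663)=−, so +1.
(a,b)_23: α=4, u≡22; β=0, v≡4 (mod 23); (22|23)=-1, (4|23)=+1; sign (−1)^0·-1^0·+1^4 = +1.
(a,b)_2: α=-4, β=-6; u≡5, v≡1 (mod 8); ε(u)ε(v)=0·0, αω(v)=-4·0, βω(u)=-6·1; sum ≡ 0  ⇒  +1.
(a,b)_3: α=-2, u≡1; β=-5, v≡1 (mod 3); (1|3)=+1, (1|3)=+1; sign (−1)^0·+1^-5·+1^-2 = +1.
(a,b)_11: α=1, u≡2; β=2, v≡8 (mod 11); (2|11)=-1, (8|11)=-1; sign (−1)^0·-1^2·-1^1 = -1.
(46189, -663 / ℚ) ramifies at {11, 19}: a division algebra.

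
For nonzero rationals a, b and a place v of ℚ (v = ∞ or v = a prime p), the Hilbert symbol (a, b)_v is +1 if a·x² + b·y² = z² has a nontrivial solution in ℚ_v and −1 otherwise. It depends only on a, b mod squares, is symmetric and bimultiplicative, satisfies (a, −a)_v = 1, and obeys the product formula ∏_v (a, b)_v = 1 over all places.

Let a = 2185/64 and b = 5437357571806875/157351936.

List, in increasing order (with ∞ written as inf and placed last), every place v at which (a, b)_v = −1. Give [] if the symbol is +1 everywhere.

[11, 23]

Mod squares: a ≡ 2185, b ≡ 62491. Check v ∈ {∞, 2, 3, 5, 7, 11, 13, 19, 23}.
v=∞: 2185 > 0 and 62491 > 0  ⇒  (a,b)_∞ = +1.
v=5: a=5^1·(≡3), b=5^4·(≡1) mod 5; (3|5)=-1, (1|5)=+1; (−1)^{1·4·2}·(-1)^4·(+1)^1 = +1.
v=7: a=7^0·(≡1), b=7^-4·(≡4) mod 7; (1|7)=+1, (4|7)=+1; (−1)^{0·-4·3}·(+1)^-4·(+1)^0 = +1.
v=13: a=13^0·(≡12), b=13^1·(≡3) mod 13; (12|13)=+1, (3|13)=+1; (−1)^{0·1·6}·(+1)^1·(+1)^0 = +1.
v=23: a=23^1·(≡4), b=23^3·(≡3) mod 23; (4|23)=+1, (3|23)=+1; (−1)^{1·3·11}·(+1)^3·(+1)^1 = -1.
v=3: a=3^0·(≡1), b=3^6·(≡1) mod 3; (1|3)=+1, (1|3)=+1; (−1)^{0·6·1}·(+1)^6·(+1)^0 = +1.
v=19: a=19^1·(≡11), b=19^3·(≡10) mod 19; (11|19)=+1, (10|19)=-1; (−1)^{1·3·9}·(+1)^3·(-1)^1 = +1.
v=11: a=11^0·(≡2), b=11^1·(≡1) mod 11; (2|11)=-1, (1|11)=+1; (−1)^{0·1·5}·(-1)^1·(+1)^0 = -1.
v=2: v_2(a)=-6, v_2(b)=-16; units ≡ 1, 3 (mod 8); ε·ε+αω+βω = 0·1+-6·1+-16·0 ≡ 0  ⇒  (a,b)_2 = +1.
(2185, 62491 / ℚ) ramifies at {11, 23}: a division algebra.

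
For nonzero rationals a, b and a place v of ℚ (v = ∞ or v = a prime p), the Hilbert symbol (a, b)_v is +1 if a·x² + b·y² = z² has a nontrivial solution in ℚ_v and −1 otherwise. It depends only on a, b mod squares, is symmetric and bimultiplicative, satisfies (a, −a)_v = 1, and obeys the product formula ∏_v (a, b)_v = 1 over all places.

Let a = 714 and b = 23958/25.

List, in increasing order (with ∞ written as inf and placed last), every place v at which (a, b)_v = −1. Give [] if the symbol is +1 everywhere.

(a, b) ≡ (714, 22) mod (ℚ^×)²; places V = {2, 3, 5, 7, 11, 17, ∞}.
(a,b)_17: α=1, u≡8; β=0, v≡7 (mod 17); (8|17)=+1, (7|17)=-1; sign (−1)^0·+1^0·-1^1 = -1.
(a,b)_3: α=1, u≡1; β=2, v≡1 (mod 3); (1|3)=+1, (1|3)=+1; sign (−1)^0·+1^2·+1^1 = +1.
(a,b)_∞: sgn(714)=+, sgn(22)=+, so +1.
(a,b)_2: α=1, β=1; u≡5, v≡3 (mod 8); ε(u)ε(v)=0·1, αω(v)=1·1, βω(u)=1·1; sum ≡ 0  ⇒  +1.
(a,b)_5: α=0, u≡4; β=-2, v≡3 (mod 5); (4|5)=+1, (3|5)=-1; sign (−1)^0·+1^-2·-1^0 = +1.
(a,b)_11: α=0, u≡10; β=3, v≡6 (mod 11); (10|11)=-1, (6|11)=-1; sign (−1)^0·-1^3·-1^0 = -1.
(a,b)_7: α=1, u≡4; β=0, v≡1 (mod 7); (4|7)=+1, (1|7)=+1; sign (−1)^0·+1^0·+1^1 = +1.
Ram(714, 22) = {11, 17}; no ℚ_11-point on the conic.

[11, 17]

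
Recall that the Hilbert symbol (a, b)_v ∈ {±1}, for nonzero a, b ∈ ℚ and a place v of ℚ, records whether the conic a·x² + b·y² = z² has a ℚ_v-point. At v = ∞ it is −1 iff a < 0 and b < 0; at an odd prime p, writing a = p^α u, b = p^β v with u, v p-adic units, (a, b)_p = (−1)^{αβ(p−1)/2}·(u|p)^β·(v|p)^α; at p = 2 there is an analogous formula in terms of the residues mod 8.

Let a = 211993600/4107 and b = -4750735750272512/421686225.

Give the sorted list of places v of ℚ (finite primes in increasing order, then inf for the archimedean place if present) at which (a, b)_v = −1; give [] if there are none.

[2, 7]

(a, b) ≡ (3, -182) mod (ℚ^×)²; places V = {2, 3, 5, 7, 11, 13, 29, 37, ∞}.
(a,b)_5: α=2, u≡2; β=-2, v≡2 (mod 5); (2|5)=-1, (2|5)=-1; sign (−1)^0·-1^-2·-1^2 = +1.
(a,b)_∞: sgn(3)=+, sgn(-182)=−, so +1.
(a,b)_13: α=2, u≡9; β=3, v≡12 (mod 13); (9|13)=+1, (12|13)=+1; sign (−1)^0·+1^3·+1^2 = +1.
(a,b)_2: α=10, β=9; u≡3, v≡5 (mod 8); ε(u)ε(v)=1·0, αω(v)=10·1, βω(u)=9·1; sum ≡ 1  ⇒  -1.
(a,b)_37: α=-2, u≡34; β=-4, v≡16 (mod 37); (34|37)=+1, (16|37)=+1; sign (−1)^0·+1^-4·+1^-2 = +1.
(a,b)_3: α=-1, u≡1; β=-2, v≡1 (mod 3); (1|3)=+1, (1|3)=+1; sign (−1)^0·+1^-2·+1^-1 = +1.
(a,b)_11: α=0, u≡4; β=4, v≡1 (mod 11); (4|11)=+1, (1|11)=+1; sign (−1)^0·+1^4·+1^0 = +1.
(a,b)_7: α=2, u≡3; β=3, v≡2 (mod 7); (3|7)=-1, (2|7)=+1; sign (−1)^0·-1^3·+1^2 = -1.
(a,b)_29: α=0, u≡26; β=2, v≡12 (mod 29); (26|29)=-1, (12|29)=-1; sign (−1)^0·-1^2·-1^0 = +1.
Ram(3, -182) = {2, 7}; no ℚ_2-point on the conic.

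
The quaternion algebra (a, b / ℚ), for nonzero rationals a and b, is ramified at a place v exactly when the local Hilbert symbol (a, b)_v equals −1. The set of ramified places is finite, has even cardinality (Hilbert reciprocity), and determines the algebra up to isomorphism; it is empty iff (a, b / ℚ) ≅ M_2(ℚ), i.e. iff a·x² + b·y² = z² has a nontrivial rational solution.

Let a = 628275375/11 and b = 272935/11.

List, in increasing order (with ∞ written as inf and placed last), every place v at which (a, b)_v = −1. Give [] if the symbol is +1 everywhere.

(a, b) ≡ (85085, 17765) mod (ℚ^×)²; places V = {2, 3, 5, 7, 11, 13, 17, 19, ∞}.
(a,b)_5: α=3, u≡3; β=1, v≡2 (mod 5); (3|5)=-1, (2|5)=-1; sign (−1)^0·-1^1·-1^3 = +1.
(a,b)_3: α=2, u≡2; β=0, v≡2 (mod 3); (2|3)=-1, (2|3)=-1; sign (−1)^0·-1^0·-1^2 = +1.
(a,b)_7: α=1, u≡6; β=0, v≡3 (mod 7); (6|7)=-1, (3|7)=-1; sign (−1)^0·-1^0·-1^1 = -1.
(a,b)_13: α=1, u≡8; β=2, v≡5 (mod 13); (8|13)=-1, (5|13)=-1; sign (−1)^0·-1^2·-1^1 = -1.
(a,b)_2: α=0, β=0; u≡5, v≡5 (mod 8); ε(u)ε(v)=0·0, αω(v)=0·1, βω(u)=0·1; sum ≡ 0  ⇒  +1.
(a,b)_∞: sgn(85085)=+, sgn(17765)=+, so +1.
(a,b)_19: α=2, u≡15; β=1, v≡7 (mod 19); (15|19)=-1, (7|19)=+1; sign (−1)^0·-1^1·+1^2 = -1.
(a,b)_11: α=-1, u≡2; β=-1, v≡3 (mod 11); (2|11)=-1, (3|11)=+1; sign (−1)^1·-1^-1·+1^-1 = +1.
(a,b)_17: α=1, u≡5; β=1, v≡13 (mod 17); (5|17)=-1, (13|17)=+1; sign (−1)^0·-1^1·+1^1 = -1.
|Ram(85085, 17765)| = 4, even; anisotropic at {7, 13, 17, 19}.

[7, 13, 17, 19]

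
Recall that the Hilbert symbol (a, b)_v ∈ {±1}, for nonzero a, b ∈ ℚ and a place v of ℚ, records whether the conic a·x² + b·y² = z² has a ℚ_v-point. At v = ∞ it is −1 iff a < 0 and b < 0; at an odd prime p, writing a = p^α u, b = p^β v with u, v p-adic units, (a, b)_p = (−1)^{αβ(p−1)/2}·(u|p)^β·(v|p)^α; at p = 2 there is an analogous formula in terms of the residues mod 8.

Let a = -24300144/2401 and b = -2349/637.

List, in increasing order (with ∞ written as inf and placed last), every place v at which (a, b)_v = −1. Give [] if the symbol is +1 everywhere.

[11, 13, 29, inf]

(a, b) ≡ (-319, -377) mod (ℚ^×)²; places V = {2, 3, 7, 11, 13, 23, 29, ∞}.
(a,b)_13: α=0, u≡6; β=-1, v≡3 (mod 13); (6|13)=-1, (3|13)=+1; sign (−1)^0·-1^-1·+1^0 = -1.
(a,b)_∞: sgn(-319)=−, sgn(-377)=−, so -1.
(a,b)_3: α=2, u≡2; β=4, v≡1 (mod 3); (2|3)=-1, (1|3)=+1; sign (−1)^0·-1^4·+1^2 = +1.
(a,b)_29: α=1, u≡21; β=1, v≡23 (mod 29); (21|29)=-1, (23|29)=+1; sign (−1)^0·-1^1·+1^1 = -1.
(a,b)_2: α=4, β=0; u≡1, v≡7 (mod 8); ε(u)ε(v)=0·1, αω(v)=4·0, βω(u)=0·0; sum ≡ 0  ⇒  +1.
(a,b)_7: α=-4, u≡6; β=-2, v≡4 (mod 7); (6|7)=-1, (4|7)=+1; sign (−1)^0·-1^-2·+1^-4 = +1.
(a,b)_23: α=2, u≡2; β=0, v≡7 (mod 23); (2|23)=+1, (7|23)=-1; sign (−1)^0·+1^0·-1^2 = +1.
(a,b)_11: α=1, u≡5; β=0, v≡6 (mod 11); (5|11)=+1, (6|11)=-1; sign (−1)^0·+1^0·-1^1 = -1.
Ram(-319, -377) = {11, 13, 29, ∞}; no ℚ_11-point on the conic.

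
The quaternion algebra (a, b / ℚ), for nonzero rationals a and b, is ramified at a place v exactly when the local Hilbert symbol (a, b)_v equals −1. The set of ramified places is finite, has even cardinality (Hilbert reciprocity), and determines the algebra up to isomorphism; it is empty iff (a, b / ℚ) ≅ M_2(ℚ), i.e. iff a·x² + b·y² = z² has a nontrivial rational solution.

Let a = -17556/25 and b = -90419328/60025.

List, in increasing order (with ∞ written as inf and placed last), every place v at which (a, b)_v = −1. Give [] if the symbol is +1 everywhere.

[17, inf]

(a, b) ≡ (-4389, -1938) mod (ℚ^×)²; places V = {2, 3, 5, 7, 11, 17, 19, ∞}.
(a,b)_19: α=1, u≡17; β=1, v≡14 (mod 19); (17|19)=+1, (14|19)=-1; sign (−1)^1·+1^1·-1^1 = +1.
(a,b)_5: α=-2, u≡4; β=-2, v≡2 (mod 5); (4|5)=+1, (2|5)=-1; sign (−1)^0·+1^-2·-1^-2 = +1.
(a,b)_11: α=1, u≡7; β=0, v≡5 (mod 11); (7|11)=-1, (5|11)=+1; sign (−1)^0·-1^0·+1^1 = +1.
(a,b)_7: α=1, u≡3; β=-4, v≡2 (mod 7); (3|7)=-1, (2|7)=+1; sign (−1)^0·-1^-4·+1^1 = +1.
(a,b)_3: α=1, u≡1; β=7, v≡2 (mod 3); (1|3)=+1, (2|3)=-1; sign (−1)^1·+1^7·-1^1 = +1.
(a,b)_2: α=2, β=7; u≡3, v≡7 (mod 8); ε(u)ε(v)=1·1, αω(v)=2·0, βω(u)=7·1; sum ≡ 0  ⇒  +1.
(a,b)_∞: sgn(-4389)=−, sgn(-1938)=−, so -1.
(a,b)_17: α=0, u≡7; β=1, v≡14 (mod 17); (7|17)=-1, (14|17)=-1; sign (−1)^0·-1^1·-1^0 = -1.
Ram(-4389, -1938) = {17, ∞}; no ℚ_17-point on the conic.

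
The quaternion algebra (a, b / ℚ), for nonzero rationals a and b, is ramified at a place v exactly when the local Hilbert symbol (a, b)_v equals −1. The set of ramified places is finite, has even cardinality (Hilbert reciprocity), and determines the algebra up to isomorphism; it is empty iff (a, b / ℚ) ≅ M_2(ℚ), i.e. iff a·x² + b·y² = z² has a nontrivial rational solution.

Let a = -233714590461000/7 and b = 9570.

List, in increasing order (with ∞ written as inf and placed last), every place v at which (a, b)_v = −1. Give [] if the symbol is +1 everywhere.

[19, 37]

Mod squares: a ≡ -147630, b ≡ 9570. Check v ∈ {∞, 2, 3, 5, 7, 11, 19, 29, 37}.
v=29: a=29^2·(≡4), b=29^1·(≡11) mod 29; (4|29)=+1, (11|29)=-1; (−1)^{2·1·14}·(+1)^1·(-1)^2 = +1.
v=37: a=37^1·(≡31), b=37^0·(≡24) mod 37; (31|37)=-1, (24|37)=-1; (−1)^{1·0·18}·(-1)^0·(-1)^1 = -1.
v=2: v_2(a)=3, v_2(b)=1; units ≡ 1, 1 (mod 8); ε·ε+αω+βω = 0·0+3·0+1·0 ≡ 0  ⇒  (a,b)_2 = +1.
v=∞: -147630 < 0 and 9570 > 0  ⇒  (a,b)_∞ = +1.
v=5: a=5^3·(≡1), b=5^1·(≡4) mod 5; (1|5)=+1, (4|5)=+1; (−1)^{3·1·2}·(+1)^1·(+1)^3 = +1.
v=7: a=7^-1·(≡2), b=7^0·(≡1) mod 7; (2|7)=+1, (1|7)=+1; (−1)^{-1·0·3}·(+1)^0·(+1)^-1 = +1.
v=11: a=11^4·(≡9), b=11^1·(≡1) mod 11; (9|11)=+1, (1|11)=+1; (−1)^{4·1·5}·(+1)^1·(+1)^4 = +1.
v=3: a=3^3·(≡2), b=3^1·(≡1) mod 3; (2|3)=-1, (1|3)=+1; (−1)^{3·1·1}·(-1)^1·(+1)^3 = +1.
v=19: a=19^1·(≡16), b=19^0·(≡13) mod 19; (16|19)=+1, (13|19)=-1; (−1)^{1·0·9}·(+1)^0·(-1)^1 = -1.
|Ram(-147630, 9570)| = 2, even; anisotropic at {19, 37}.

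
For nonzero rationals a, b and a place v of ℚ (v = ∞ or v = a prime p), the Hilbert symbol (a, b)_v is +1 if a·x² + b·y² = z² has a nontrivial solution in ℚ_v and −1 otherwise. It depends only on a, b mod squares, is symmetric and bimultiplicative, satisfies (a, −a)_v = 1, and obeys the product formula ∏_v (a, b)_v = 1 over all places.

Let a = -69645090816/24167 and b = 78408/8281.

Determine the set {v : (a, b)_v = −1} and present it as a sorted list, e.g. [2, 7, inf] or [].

Mod squares: a ≡ -17017, b ≡ 2. Check v ∈ {∞, 2, 3, 7, 11, 13, 17}.
v=7: a=7^3·(≡3), b=7^-2·(≡1) mod 7; (3|7)=-1, (1|7)=+1; (−1)^{3·-2·3}·(-1)^-2·(+1)^3 = +1.
v=11: a=11^-1·(≡5), b=11^2·(≡6) mod 11; (5|11)=+1, (6|11)=-1; (−1)^{-1·2·5}·(+1)^2·(-1)^-1 = -1.
v=17: a=17^1·(≡1), b=17^0·(≡2) mod 17; (1|17)=+1, (2|17)=+1; (−1)^{1·0·8}·(+1)^0·(+1)^1 = +1.
v=2: v_2(a)=14, v_2(b)=3; units ≡ 7, 1 (mod 8); ε·ε+αω+βω = 1·0+14·0+3·0 ≡ 0  ⇒  (a,b)_2 = +1.
v=3: a=3^6·(≡2), b=3^4·(≡2) mod 3; (2|3)=-1, (2|3)=-1; (−1)^{6·4·1}·(-1)^4·(-1)^6 = +1.
v=13: a=13^-3·(≡1), b=13^-2·(≡7) mod 13; (1|13)=+1, (7|13)=-1; (−1)^{-3·-2·6}·(+1)^-2·(-1)^-3 = -1.
v=∞: -17017 < 0 and 2 > 0  ⇒  (a,b)_∞ = +1.
(-17017, 2 / ℚ) ramifies at {11, 13}: a division algebra.

[11, 13]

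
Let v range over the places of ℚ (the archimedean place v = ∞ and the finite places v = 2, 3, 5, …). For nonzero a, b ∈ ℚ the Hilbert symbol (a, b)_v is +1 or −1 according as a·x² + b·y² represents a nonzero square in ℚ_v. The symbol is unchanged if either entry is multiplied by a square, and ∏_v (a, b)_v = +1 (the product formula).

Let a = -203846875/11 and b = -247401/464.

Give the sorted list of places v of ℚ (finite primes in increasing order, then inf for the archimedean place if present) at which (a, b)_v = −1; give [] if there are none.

(a, b) ≡ (-3587705, -16269) mod (ℚ^×)²; places V = {2, 3, 5, 7, 11, 17, 29, 37, 41, 43, ∞}.
(a,b)_17: α=0, u≡16; β=1, v≡10 (mod 17); (16|17)=+1, (10|17)=-1; sign (−1)^0·+1^1·-1^0 = +1.
(a,b)_2: α=0, β=-4; u≡7, v≡3 (mod 8); ε(u)ε(v)=1·1, αω(v)=0·1, βω(u)=-4·0; sum ≡ 1  ⇒  -1.
(a,b)_41: α=1, u≡14; β=0, v≡31 (mod 41); (14|41)=-1, (31|41)=+1; sign (−1)^0·-1^0·+1^1 = +1.
(a,b)_5: α=5, u≡4; β=0, v≡1 (mod 5); (4|5)=+1, (1|5)=+1; sign (−1)^0·+1^0·+1^5 = +1.
(a,b)_37: α=1, u≡10; β=0, v≡12 (mod 37); (10|37)=+1, (12|37)=+1; sign (−1)^0·+1^0·+1^1 = +1.
(a,b)_29: α=0, u≡9; β=-1, v≡18 (mod 29); (9|29)=+1, (18|29)=-1; sign (−1)^0·+1^-1·-1^0 = +1.
(a,b)_3: α=0, u≡1; β=3, v≡1 (mod 3); (1|3)=+1, (1|3)=+1; sign (−1)^0·+1^3·+1^0 = +1.
(a,b)_∞: sgn(-3587705)=−, sgn(-16269)=−, so -1.
(a,b)_7: α=0, u≡5; β=2, v≡6 (mod 7); (5|7)=-1, (6|7)=-1; sign (−1)^0·-1^2·-1^0 = +1.
(a,b)_43: α=1, u≡27; β=0, v≡12 (mod 43); (27|43)=-1, (12|43)=-1; sign (−1)^0·-1^0·-1^1 = -1.
(a,b)_11: α=-1, u≡10; β=1, v≡2 (mod 11); (10|11)=-1, (2|11)=-1; sign (−1)^1·-1^1·-1^-1 = -1.
(-3587705, -16269 / ℚ) ramifies at {2, 11, 43, ∞}: a division algebra.

[2, 11, 43, inf]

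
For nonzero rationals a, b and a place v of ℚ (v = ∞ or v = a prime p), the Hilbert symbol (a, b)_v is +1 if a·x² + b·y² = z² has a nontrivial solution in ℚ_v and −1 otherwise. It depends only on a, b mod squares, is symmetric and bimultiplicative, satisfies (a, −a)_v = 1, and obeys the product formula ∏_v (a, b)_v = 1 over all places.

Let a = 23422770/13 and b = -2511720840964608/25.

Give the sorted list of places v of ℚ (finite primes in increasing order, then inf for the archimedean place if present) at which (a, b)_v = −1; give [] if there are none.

[5, 7]

(a, b) ≡ (46410, -42) mod (ℚ^×)²; places V = {2, 3, 5, 7, 13, 17, ∞}.
(a,b)_17: α=1, u≡10; β=2, v≡2 (mod 17); (10|17)=-1, (2|17)=+1; sign (−1)^0·-1^2·+1^1 = +1.
(a,b)_3: α=9, u≡2; β=15, v≡1 (mod 3); (2|3)=-1, (1|3)=+1; sign (−1)^1·-1^15·+1^9 = +1.
(a,b)_7: α=1, u≡2; β=1, v≡4 (mod 7); (2|7)=+1, (4|7)=+1; sign (−1)^1·+1^1·+1^1 = -1.
(a,b)_2: α=1, β=9; u≡5, v≡3 (mod 8); ε(u)ε(v)=0·1, αω(v)=1·1, βω(u)=9·1; sum ≡ 0  ⇒  +1.
(a,b)_5: α=1, u≡3; β=-2, v≡2 (mod 5); (3|5)=-1, (2|5)=-1; sign (−1)^0·-1^-2·-1^1 = -1.
(a,b)_∞: sgn(46410)=+, sgn(-42)=−, so +1.
(a,b)_13: α=-1, u≡7; β=2, v≡1 (mod 13); (7|13)=-1, (1|13)=+1; sign (−1)^0·-1^2·+1^-1 = +1.
|Ram(46410, -42)| = 2, even; anisotropic at {5, 7}.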